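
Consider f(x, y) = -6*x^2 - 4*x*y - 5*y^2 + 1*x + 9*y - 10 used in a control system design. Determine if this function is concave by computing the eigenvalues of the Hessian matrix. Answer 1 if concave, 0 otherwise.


The Hessian of f(x,y) = -6*x^2 - 4*x*y - 5*y^2 + 1*x + 9*y - 10 is:
H = [[-12, -4], [-4, -10]]
Trace = -12 - 10 = -22
Determinant = -12*-10 - (-4)^2 = 104
Discriminant = (-22)^2 - 4*104 = 68.0
Eigenvalues: lambda_1 = -15.1231, lambda_2 = -6.8769
The function is concave.

1


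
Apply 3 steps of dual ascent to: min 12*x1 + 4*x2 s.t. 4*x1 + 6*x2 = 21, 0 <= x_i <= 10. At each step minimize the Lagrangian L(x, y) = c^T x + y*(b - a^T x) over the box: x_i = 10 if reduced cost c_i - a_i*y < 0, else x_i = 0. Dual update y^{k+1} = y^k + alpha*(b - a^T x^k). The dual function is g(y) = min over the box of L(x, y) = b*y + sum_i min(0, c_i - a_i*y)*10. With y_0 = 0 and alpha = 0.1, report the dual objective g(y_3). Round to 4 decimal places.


Dual ascent for LP: min 12*x1 + 4*x2, 4*x1 + 6*x2 = 21, 0 <= x_i <= 10
Step 1: y^k = 0.0, reduced costs: (12.0, 4.0)
  x^k = (0.0, 0.0), subgradient = b - a^T x = 21.0
  y^{k+1} = 0.0 + 0.1*21.0 = 2.1
Step 2: y^k = 2.1, reduced costs: (3.6, -8.6)
  x^k = (0.0, 10.0), subgradient = b - a^T x = -39.0
  y^{k+1} = 2.1 + 0.1*-39.0 = -1.8
Step 3: y^k = -1.8, reduced costs: (19.2, 14.8)
  x^k = (0.0, 0.0), subgradient = b - a^T x = 21.0
  y^{k+1} = -1.8 + 0.1*21.0 = 0.3
Dual objective at y_3 = 0.3: reduced costs (10.8, 2.2), box minimizer x = (0.0, 0.0)
g(y_3) = b*y + (c1 - a1*y)*x1 + (c2 - a2*y)*x2 = 21*0.3 + 10.8*0.0 + 2.2*0.0 = 6.3 + 0.0 + 0.0 = 6.3


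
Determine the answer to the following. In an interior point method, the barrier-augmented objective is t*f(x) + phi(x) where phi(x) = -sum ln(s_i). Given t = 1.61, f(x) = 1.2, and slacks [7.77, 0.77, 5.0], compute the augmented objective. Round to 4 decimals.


Step 1: Compute log-barrier.
ln values: [2.0503, -0.2614, 1.6094]
phi = -(2.0503 - 0.2614 + 1.6094) = -3.3983
Step 2: Compute augmented objective.
t*f(x) = 1.61*1.2 = 1.932
Total = 1.932 - 3.3983 = -1.4663


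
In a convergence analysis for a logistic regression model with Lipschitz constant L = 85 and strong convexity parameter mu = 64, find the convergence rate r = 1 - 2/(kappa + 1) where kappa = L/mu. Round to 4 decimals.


Step 1: Compute the condition number.
kappa = L/mu = 85/64 = 1.3281
Step 2: Compute the convergence rate.
r = 1 - 2/(kappa + 1) = 1 - 2*mu/(L + mu) = (L - mu)/(L + mu) = 21/149 = 0.1409


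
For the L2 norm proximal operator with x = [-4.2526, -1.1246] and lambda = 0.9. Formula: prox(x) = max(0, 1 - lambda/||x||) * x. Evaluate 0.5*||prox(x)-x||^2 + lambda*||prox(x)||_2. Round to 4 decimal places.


Step 1: Compute ||x||.
||x|| = 4.3988
Step 2: Compute scaling factor.
scale = max(0, 1 - 0.9/4.3988) = 0.7954
Step 3: prox(x) = [-3.3825, -0.8945]
||prox(x)|| = 3.4988
Step 4: Proximal objective.
0.5*||prox-x||^2 = 0.405
lambda*||prox|| = 3.1489
Total = 3.5539


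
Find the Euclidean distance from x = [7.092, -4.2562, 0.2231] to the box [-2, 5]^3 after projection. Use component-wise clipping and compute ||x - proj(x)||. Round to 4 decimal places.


Project each component onto [-2, 5].
clip(7.092) = 5.0, clip(-4.2562) = -2.0, clip(0.2231) = 0.2231
Projection = [5.0, -2.0, 0.2231]
Squared diffs: [4.3765, 5.0904, 0.0]
Distance = sqrt(9.4669) = 3.0768


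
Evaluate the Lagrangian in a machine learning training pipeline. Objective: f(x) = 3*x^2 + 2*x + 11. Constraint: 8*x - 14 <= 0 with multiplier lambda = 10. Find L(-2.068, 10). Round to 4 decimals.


Step 1: Evaluate f(x).
f(-2.068) = 3*(-2.068)^2 + 2*(-2.068) + 11 = 19.6939
Step 2: Evaluate g(x).
g(-2.068) = 8*-2.068 - 14 = -30.544
Step 3: Compute Lagrangian.
L = 19.6939 + 10*-30.544 = -285.7461


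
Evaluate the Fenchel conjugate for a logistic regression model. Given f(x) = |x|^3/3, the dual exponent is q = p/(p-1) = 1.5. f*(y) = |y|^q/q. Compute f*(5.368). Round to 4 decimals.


The conjugate exponent q satisfies 1/p + 1/q = 1.
p = 3, so q = 3/(3 - 1) = 1.5
|y|^q = 5.368^1.5 = 12.4371
f*(5.368) = 12.4371 / 1.5 = 8.2914


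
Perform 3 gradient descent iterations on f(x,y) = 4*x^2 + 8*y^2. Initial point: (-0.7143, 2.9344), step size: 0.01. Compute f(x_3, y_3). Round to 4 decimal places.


Gradient descent on f(x,y) = 4*x^2 + 8*y^2.
Starting point: (-0.7143, 2.9344), alpha = 0.01
Step 1: grad_x = 2*4*-0.7143 = -5.7144, grad_y = 2*8*2.9344 = 46.9504
  x_1 = -0.7143 - 0.01*-5.7144 = -0.6572
  y_1 = 2.9344 - 0.01*46.9504 = 2.4649
Step 2: grad_x = 2*4*-0.6572 = -5.2572, grad_y = 2*8*2.4649 = 39.4383
  x_2 = -0.6572 - 0.01*-5.2572 = -0.6046
  y_2 = 2.4649 - 0.01*39.4383 = 2.0705
Step 3: grad_x = 2*4*-0.6046 = -4.8367, grad_y = 2*8*2.0705 = 33.1282
  x_3 = -0.6046 - 0.01*-4.8367 = -0.5562
  y_3 = 2.0705 - 0.01*33.1282 = 1.7392
f(-0.5562, 1.7392) = 4*(-0.5562)^2 + 8*1.7392^2 = 25.4369


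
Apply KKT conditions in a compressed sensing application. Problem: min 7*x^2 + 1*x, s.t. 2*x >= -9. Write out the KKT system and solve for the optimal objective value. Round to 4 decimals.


Step 1: Try lambda = 0 (constraint inactive).
Stationarity: 2*7*x + 1 = 0
x* = -1/(2*7) = -1/14 = -0.0714 (rounded; the exact value -1/14 is used below)
Check constraint: 2*-0.0714 = -0.1428 >= -9 -- satisfied.
Step 2: Compute optimal value.
f(x*) = 7*(-1/14)^2 + 1*(-1/14) = -0.0357


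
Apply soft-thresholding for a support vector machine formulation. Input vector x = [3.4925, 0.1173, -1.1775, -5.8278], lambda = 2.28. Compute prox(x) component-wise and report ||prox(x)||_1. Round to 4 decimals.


Soft-thresholding with lambda = 2.28:
prox(3.4925) = sign(3.4925)*max(|3.4925| - 2.28, 0) = 1.2125
prox(0.1173) = sign(0.1173)*max(|0.1173| - 2.28, 0) = 0.0
prox(-1.1775) = sign(-1.1775)*max(|-1.1775| - 2.28, 0) = 0.0
prox(-5.8278) = sign(-5.8278)*max(|-5.8278| - 2.28, 0) = -3.5478
prox(x) = [1.2125, 0.0, 0.0, -3.5478]
||prox(x)||_1 = 1.2125 + 0.0 + 0.0 + 3.5478 = 4.7603


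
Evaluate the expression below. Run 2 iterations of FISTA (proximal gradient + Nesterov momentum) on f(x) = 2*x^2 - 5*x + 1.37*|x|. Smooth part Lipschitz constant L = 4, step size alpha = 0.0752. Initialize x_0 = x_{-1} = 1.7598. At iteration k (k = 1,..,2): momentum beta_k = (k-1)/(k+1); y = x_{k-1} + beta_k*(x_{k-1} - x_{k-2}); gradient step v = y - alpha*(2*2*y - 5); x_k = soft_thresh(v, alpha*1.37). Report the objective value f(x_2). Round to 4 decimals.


FISTA on f(x) = 2*x^2 - 5*x + 1.37*|x|
L = 4, alpha = 0.0752
Iteration 1: beta = 0.0, y = 1.7598 + 0.0*(1.7598 - 1.7598) = 1.7598
  grad(y) = 2.0392, v = y - alpha*grad = 1.6065
  prox(v) = soft_thresh(1.6065, 0.103) = 1.5034
Iteration 2: beta = 0.3333, y = 1.5034 + 0.3333*(1.5034 - 1.7598) = 1.418
  grad(y) = 0.6719, v = y - alpha*grad = 1.3674
  prox(v) = soft_thresh(1.3674, 0.103) = 1.2644
f(x_2) = 2*1.2644^2 - 5*1.2644 + 1.37*|1.2644| = -1.3923


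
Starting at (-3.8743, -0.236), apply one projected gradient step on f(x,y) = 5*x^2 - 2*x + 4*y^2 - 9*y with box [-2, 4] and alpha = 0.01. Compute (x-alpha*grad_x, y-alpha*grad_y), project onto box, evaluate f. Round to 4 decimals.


Step 1: Compute gradient at (-3.8743, -0.236).
grad_x = 2*5*-3.8743 - 2 = -40.743
grad_y = 2*4*-0.236 - 9 = -10.888
Step 2: Gradient step.
x_raw = -3.8743 - 0.01*-40.743 = -3.4669
y_raw = -0.236 - 0.01*-10.888 = -0.1271
Step 3: Project onto [-2, 4].
x_proj = clip(-3.4669) = -2.0
y_proj = clip(-0.1271) = -0.1271
Step 4: Evaluate f.
f(-2.0, -0.1271) = 25.2087


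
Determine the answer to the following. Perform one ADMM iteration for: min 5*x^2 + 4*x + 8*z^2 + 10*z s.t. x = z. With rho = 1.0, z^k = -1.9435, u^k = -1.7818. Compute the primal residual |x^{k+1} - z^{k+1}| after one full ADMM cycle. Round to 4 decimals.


ADMM iteration with rho = 1.0, z^k = -1.9435, u^k = -1.7818
Step 1: x-update.
Minimize 5*x^2 + 4*x + (1.0/2)*(x + 1.9435 - 1.7818)^2
FOC: (2*5 + 1.0)*x = -4 + 1.0*(-1.9435 + 1.7818)
x^{k+1} = -0.3783
Step 2: z-update.
Minimize 8*z^2 + 10*z + (1.0/2)*(-0.3783 - z - 1.7818)^2
FOC: (2*8 + 1.0)*z = -10 + 1.0*(-0.3783 - 1.7818)
z^{k+1} = -0.7153
Step 3: u-update.
u^{k+1} = -1.7818 - 0.3783 + 0.7153 = -1.4448
Step 4: Primal residual = |-0.3783 + 0.7153| = 0.337


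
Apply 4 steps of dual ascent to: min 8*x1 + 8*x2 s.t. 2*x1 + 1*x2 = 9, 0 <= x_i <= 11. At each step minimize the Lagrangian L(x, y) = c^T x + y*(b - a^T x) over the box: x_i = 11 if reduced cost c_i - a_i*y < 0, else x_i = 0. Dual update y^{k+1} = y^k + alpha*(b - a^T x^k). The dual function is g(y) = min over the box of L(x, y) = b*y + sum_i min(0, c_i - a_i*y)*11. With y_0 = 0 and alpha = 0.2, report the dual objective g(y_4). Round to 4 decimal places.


Dual ascent for LP: min 8*x1 + 8*x2, 2*x1 + 1*x2 = 9, 0 <= x_i <= 11
Step 1: y^k = 0.0, reduced costs: (8.0, 8.0)
  x^k = (0.0, 0.0), subgradient = b - a^T x = 9.0
  y^{k+1} = 0.0 + 0.2*9.0 = 1.8
Step 2: y^k = 1.8, reduced costs: (4.4, 6.2)
  x^k = (0.0, 0.0), subgradient = b - a^T x = 9.0
  y^{k+1} = 1.8 + 0.2*9.0 = 3.6
Step 3: y^k = 3.6, reduced costs: (0.8, 4.4)
  x^k = (0.0, 0.0), subgradient = b - a^T x = 9.0
  y^{k+1} = 3.6 + 0.2*9.0 = 5.4
Step 4: y^k = 5.4, reduced costs: (-2.8, 2.6)
  x^k = (11.0, 0.0), subgradient = b - a^T x = -13.0
  y^{k+1} = 5.4 + 0.2*-13.0 = 2.8
Dual objective at y_4 = 2.8: reduced costs (2.4, 5.2), box minimizer x = (0.0, 0.0)
g(y_4) = b*y + (c1 - a1*y)*x1 + (c2 - a2*y)*x2 = 9*2.8 + 2.4*0.0 + 5.2*0.0 = 25.2 + 0.0 + 0.0 = 25.2


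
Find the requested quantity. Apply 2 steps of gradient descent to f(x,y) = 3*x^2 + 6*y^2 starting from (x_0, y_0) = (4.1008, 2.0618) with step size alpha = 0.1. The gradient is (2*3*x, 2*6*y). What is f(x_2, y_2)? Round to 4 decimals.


Gradient descent on f(x,y) = 3*x^2 + 6*y^2.
Starting point: (4.1008, 2.0618), alpha = 0.1
Step 1: grad_x = 2*3*4.1008 = 24.6048, grad_y = 2*6*2.0618 = 24.7416
  x_1 = 4.1008 - 0.1*24.6048 = 1.6403
  y_1 = 2.0618 - 0.1*24.7416 = -0.4124
Step 2: grad_x = 2*3*1.6403 = 9.8419, grad_y = 2*6*-0.4124 = -4.9483
  x_2 = 1.6403 - 0.1*9.8419 = 0.6561
  y_2 = -0.4124 - 0.1*-4.9483 = 0.0825
f(0.6561, 0.0825) = 3*0.6561^2 + 6*0.0825^2 = 1.3323


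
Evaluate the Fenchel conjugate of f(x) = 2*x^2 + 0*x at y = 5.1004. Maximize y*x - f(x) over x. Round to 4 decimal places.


f*(y) = sup_x {y*x - a*x^2 - b*x} = sup_x {(y-b)*x - a*x^2}
FOC: (y - b) - 2a*x = 0 => x* = (y - b)/(2a)
x* = (5.1004 - 0)/(2*2) = 1.2751
f*(5.1004) = (y-b)^2/(4a) = (5.1004 - 0)^2/(4*2)
= 26.0141/8 = 3.2518


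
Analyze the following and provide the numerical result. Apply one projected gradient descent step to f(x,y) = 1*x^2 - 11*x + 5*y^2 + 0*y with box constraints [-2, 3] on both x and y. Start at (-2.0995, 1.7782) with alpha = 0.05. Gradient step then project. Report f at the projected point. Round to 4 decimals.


Step 1: Compute gradient at (-2.0995, 1.7782).
grad_x = 2*1*-2.0995 - 11 = -15.199
grad_y = 2*5*1.7782 + 0 = 17.782
Step 2: Gradient step.
x_raw = -2.0995 - 0.05*-15.199 = -1.3396
y_raw = 1.7782 - 0.05*17.782 = 0.8891
Step 3: Project onto [-2, 3].
x_proj = clip(-1.3396) = -1.3396
y_proj = clip(0.8891) = 0.8891
Step 4: Evaluate f.
f(-1.3396, 0.8891) = 20.4819


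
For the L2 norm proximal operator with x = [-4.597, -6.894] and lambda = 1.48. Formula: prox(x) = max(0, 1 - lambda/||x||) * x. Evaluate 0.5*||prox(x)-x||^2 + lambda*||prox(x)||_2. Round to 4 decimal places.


Step 1: Compute ||x||.
||x|| = 8.2861
Step 2: Compute scaling factor.
scale = max(0, 1 - 1.48/8.2861) = 0.8214
Step 3: prox(x) = [-3.7759, -5.6626]
||prox(x)|| = 6.8061
Step 4: Proximal objective.
0.5*||prox-x||^2 = 1.0952
lambda*||prox|| = 10.073
Total = 11.1682


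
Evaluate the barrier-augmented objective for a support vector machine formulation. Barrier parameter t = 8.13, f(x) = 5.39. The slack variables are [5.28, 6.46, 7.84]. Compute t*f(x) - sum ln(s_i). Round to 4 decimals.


Step 1: Compute log-barrier.
ln values: [1.6639, 1.8656, 2.0592]
phi = -(1.6639 + 1.8656 + 2.0592) = -5.5888
Step 2: Compute augmented objective.
t*f(x) = 8.13*5.39 = 43.8207
Total = 43.8207 - 5.5888 = 38.2319


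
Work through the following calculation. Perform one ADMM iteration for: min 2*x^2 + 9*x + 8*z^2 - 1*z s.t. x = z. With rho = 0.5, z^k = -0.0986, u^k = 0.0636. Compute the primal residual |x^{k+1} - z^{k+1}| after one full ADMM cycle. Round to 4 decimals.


ADMM iteration with rho = 0.5, z^k = -0.0986, u^k = 0.0636
Step 1: x-update.
Minimize 2*x^2 + 9*x + (0.5/2)*(x + 0.0986 + 0.0636)^2
FOC: (2*2 + 0.5)*x = -9 + 0.5*(-0.0986 - 0.0636)
x^{k+1} = -2.018
Step 2: z-update.
Minimize 8*z^2 - 1*z + (0.5/2)*(-2.018 - z + 0.0636)^2
FOC: (2*8 + 0.5)*z = 1 + 0.5*(-2.018 + 0.0636)
z^{k+1} = 0.0014
Step 3: u-update.
u^{k+1} = 0.0636 - 2.018 - 0.0014 = -1.9558
Step 4: Primal residual = |-2.018 - 0.0014| = 2.0194


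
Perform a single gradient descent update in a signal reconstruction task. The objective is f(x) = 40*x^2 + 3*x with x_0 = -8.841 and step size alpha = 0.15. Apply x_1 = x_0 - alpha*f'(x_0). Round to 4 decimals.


We compute the gradient at x_0 and apply the update.
f'(x) = 80*x + 3
f'(-8.841) = 80*-8.841 + 3 = -704.28
x_1 = -8.841 - 0.15*-704.28 = 96.801


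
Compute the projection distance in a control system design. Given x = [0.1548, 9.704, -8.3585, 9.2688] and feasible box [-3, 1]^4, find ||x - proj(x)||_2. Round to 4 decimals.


Project each component onto [-3, 1].
clip(0.1548) = 0.1548, clip(9.704) = 1.0, clip(-8.3585) = -3.0, clip(9.2688) = 1.0
Projection = [0.1548, 1.0, -3.0, 1.0]
Squared diffs: [0.0, 75.7596, 28.7135, 68.3731]
Distance = sqrt(172.8462) = 13.1471


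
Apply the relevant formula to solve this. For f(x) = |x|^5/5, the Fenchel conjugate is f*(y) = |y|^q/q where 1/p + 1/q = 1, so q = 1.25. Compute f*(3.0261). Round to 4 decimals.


The conjugate exponent q satisfies 1/p + 1/q = 1.
p = 5, so q = 5/(5 - 1) = 1.25
|y|^q = 3.0261^1.25 = 3.9912
f*(3.0261) = 3.9912 / 1.25 = 3.193


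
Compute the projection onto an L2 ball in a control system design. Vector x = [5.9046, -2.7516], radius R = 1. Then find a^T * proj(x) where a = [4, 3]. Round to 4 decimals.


Step 1: Compute ||x|| (intermediates to 6 decimals).
||x|| = sqrt(5.9046^2 + (-2.7516)^2) = 6.514262
Step 2: Project.
Since ||x|| > R, scale = R/||x|| = 1/6.514262 = 0.153509, proj(x) = scale * x
proj(x) = [0.906409, -0.422395]
Step 3: Dot product.
a^T * proj(x) = 4*0.906409 + 3*(-0.422395) = 2.3585


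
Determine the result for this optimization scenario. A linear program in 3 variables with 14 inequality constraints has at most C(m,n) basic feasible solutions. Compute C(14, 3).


Each vertex corresponds to some choice of n active constraints out of m, so the number of vertices is at most C(m, n) = m! / (n!(m-n)!).
m = 14, n = 3
Numerator: 14 * 13 * 12
Denominator: 3! = 6
C(14, 3) = 364


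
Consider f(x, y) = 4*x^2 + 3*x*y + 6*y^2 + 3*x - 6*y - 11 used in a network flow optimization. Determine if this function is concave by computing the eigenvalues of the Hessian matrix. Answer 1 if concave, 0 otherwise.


The Hessian of f(x,y) = 4*x^2 + 3*x*y + 6*y^2 + 3*x - 6*y - 11 is:
H = [[8, 3], [3, 12]]
Trace = 8 + 12 = 20
Determinant = 8*12 - (3)^2 = 87
Discriminant = (20)^2 - 4*87 = 52.0
Eigenvalues: lambda_1 = 6.3944, lambda_2 = 13.6056
The function is not concave.

0


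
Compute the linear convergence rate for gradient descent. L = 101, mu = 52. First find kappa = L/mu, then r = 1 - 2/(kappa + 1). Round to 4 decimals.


Step 1: Compute the condition number.
kappa = L/mu = 101/52 = 1.9423
Step 2: Compute the convergence rate.
r = 1 - 2/(kappa + 1) = 1 - 2*mu/(L + mu) = (L - mu)/(L + mu) = 49/153 = 0.3203


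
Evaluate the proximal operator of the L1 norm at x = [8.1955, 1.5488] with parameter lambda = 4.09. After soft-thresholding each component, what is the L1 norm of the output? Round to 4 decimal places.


Soft-thresholding with lambda = 4.09:
prox(8.1955) = sign(8.1955)*max(|8.1955| - 4.09, 0) = 4.1055
prox(1.5488) = sign(1.5488)*max(|1.5488| - 4.09, 0) = 0.0
prox(x) = [4.1055, 0.0]
||prox(x)||_1 = 4.1055 + 0.0 = 4.1055


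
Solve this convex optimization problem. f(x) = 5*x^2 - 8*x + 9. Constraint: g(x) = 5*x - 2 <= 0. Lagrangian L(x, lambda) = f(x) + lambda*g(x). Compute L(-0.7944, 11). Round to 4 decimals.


Step 1: Evaluate f(x).
f(-0.7944) = 5*(-0.7944)^2 - 8*(-0.7944) + 9 = 18.5106
Step 2: Evaluate g(x).
g(-0.7944) = 5*-0.7944 - 2 = -5.972
Step 3: Compute Lagrangian.
L = 18.5106 + 11*-5.972 = -47.1814


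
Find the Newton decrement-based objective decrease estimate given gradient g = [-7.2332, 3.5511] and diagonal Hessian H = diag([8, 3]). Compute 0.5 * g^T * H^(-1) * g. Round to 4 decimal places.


Step 1: H is diagonal, so H^(-1) * g = [-0.9042, 1.1837].
Step 2: g^T H^(-1) g = sum_i g_i^2 / H_ii
  = (-7.2332)^2/8 + (3.5511)^2/3
  = 6.5399 + 4.2034 = 10.7433
Step 3: Objective decrease = 0.5 * g^T H^(-1) g = 5.3717


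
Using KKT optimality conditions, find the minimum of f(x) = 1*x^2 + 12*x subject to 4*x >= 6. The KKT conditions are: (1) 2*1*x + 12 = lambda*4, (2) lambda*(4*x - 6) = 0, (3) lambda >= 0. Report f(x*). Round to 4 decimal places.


Step 1: Try lambda = 0 (constraint inactive).
x_unc = -12/(2*1) = -6.0
Check: 4*-6.0 = -24.0 < 6 -- violated!
Step 2: Constraint must be active: 4*x = 6
x* = 6/4 = 1.5
lambda = (2*1*1.5 + 12)/4 = 3.75
Step 3: Compute optimal value.
f(x*) = 1*1.5^2 + 12*1.5 = 20.25


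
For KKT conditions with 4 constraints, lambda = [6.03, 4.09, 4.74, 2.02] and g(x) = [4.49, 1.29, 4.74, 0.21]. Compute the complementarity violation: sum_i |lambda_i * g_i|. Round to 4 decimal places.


KKT complementary slackness check:
lambda_1 * g_1 = 6.03 * 4.49 = 27.0747
lambda_2 * g_2 = 4.09 * 1.29 = 5.2761
lambda_3 * g_3 = 4.74 * 4.74 = 22.4676
lambda_4 * g_4 = 2.02 * 0.21 = 0.4242
Total violation = 27.0747 + 5.2761 + 22.4676 + 0.4242 = 55.2426


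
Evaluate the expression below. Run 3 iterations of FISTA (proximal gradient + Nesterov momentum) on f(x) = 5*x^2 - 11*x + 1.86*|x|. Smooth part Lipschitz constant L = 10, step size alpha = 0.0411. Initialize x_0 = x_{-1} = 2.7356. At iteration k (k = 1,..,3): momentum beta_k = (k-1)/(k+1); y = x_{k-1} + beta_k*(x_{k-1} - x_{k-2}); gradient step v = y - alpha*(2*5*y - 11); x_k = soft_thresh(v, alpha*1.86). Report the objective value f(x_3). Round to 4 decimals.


FISTA on f(x) = 5*x^2 - 11*x + 1.86*|x|
L = 10, alpha = 0.0411
Iteration 1: beta = 0.0, y = 2.7356 + 0.0*(2.7356 - 2.7356) = 2.7356
  grad(y) = 16.356, v = y - alpha*grad = 2.0634
  prox(v) = soft_thresh(2.0634, 0.0764) = 1.9869
Iteration 2: beta = 0.3333, y = 1.9869 + 0.3333*(1.9869 - 2.7356) = 1.7374
  grad(y) = 6.3736, v = y - alpha*grad = 1.4754
  prox(v) = soft_thresh(1.4754, 0.0764) = 1.399
Iteration 3: beta = 0.5, y = 1.399 + 0.5*(1.399 - 1.9869) = 1.105
  grad(y) = 0.0498, v = y - alpha*grad = 1.1029
  prox(v) = soft_thresh(1.1029, 0.0764) = 1.0265
f(x_3) = 5*1.0265^2 - 11*1.0265 + 1.86*|1.0265| = -4.1137


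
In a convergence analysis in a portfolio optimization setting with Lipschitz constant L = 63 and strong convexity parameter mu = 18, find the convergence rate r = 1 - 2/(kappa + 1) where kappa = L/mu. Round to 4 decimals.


Step 1: Compute the condition number.
kappa = L/mu = 63/18 = 3.5
Step 2: Compute the convergence rate.
r = 1 - 2/(kappa + 1) = 1 - 2*mu/(L + mu) = (L - mu)/(L + mu) = 45/81 = 0.5556


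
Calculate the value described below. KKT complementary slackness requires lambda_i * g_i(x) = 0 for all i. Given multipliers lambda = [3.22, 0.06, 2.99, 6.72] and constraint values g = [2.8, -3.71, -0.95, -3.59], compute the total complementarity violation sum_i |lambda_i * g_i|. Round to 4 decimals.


KKT complementary slackness check:
lambda_1 * g_1 = 3.22 * 2.8 = 9.016
lambda_2 * g_2 = 0.06 * -3.71 = -0.2226
lambda_3 * g_3 = 2.99 * -0.95 = -2.8405
lambda_4 * g_4 = 6.72 * -3.59 = -24.1248
Total violation = 9.016 + 0.2226 + 2.8405 + 24.1248 = 36.2039


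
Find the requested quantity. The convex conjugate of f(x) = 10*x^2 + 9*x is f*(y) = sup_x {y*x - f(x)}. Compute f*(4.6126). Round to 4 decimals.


f*(y) = sup_x {y*x - a*x^2 - b*x} = sup_x {(y-b)*x - a*x^2}
FOC: (y - b) - 2a*x = 0 => x* = (y - b)/(2a)
x* = (4.6126 - 9)/(2*10) = -0.2194
f*(4.6126) = (y-b)^2/(4a) = (4.6126 - 9)^2/(4*10)
= 19.2493/40 = 0.4812


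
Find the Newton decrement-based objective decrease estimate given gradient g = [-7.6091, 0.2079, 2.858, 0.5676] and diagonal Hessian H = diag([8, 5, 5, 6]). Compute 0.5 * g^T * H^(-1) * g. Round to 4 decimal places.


Step 1: H is diagonal, so H^(-1) * g = [-0.9511, 0.0416, 0.5716, 0.0946].
Step 2: g^T H^(-1) g = sum_i g_i^2 / H_ii
  = (-7.6091)^2/8 + (0.2079)^2/5 + (2.858)^2/5 + (0.5676)^2/6
  = 7.2373 + 0.0086 + 1.6336 + 0.0537 = 8.9333
Step 3: Objective decrease = 0.5 * g^T H^(-1) g = 4.4666


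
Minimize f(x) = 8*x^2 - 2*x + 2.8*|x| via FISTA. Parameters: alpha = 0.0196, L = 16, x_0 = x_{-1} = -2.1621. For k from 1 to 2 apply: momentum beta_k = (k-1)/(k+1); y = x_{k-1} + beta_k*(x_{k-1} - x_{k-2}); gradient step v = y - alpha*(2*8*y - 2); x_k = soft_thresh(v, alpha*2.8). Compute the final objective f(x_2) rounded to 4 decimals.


FISTA on f(x) = 8*x^2 - 2*x + 2.8*|x|
L = 16, alpha = 0.0196
Iteration 1: beta = 0.0, y = -2.1621 + 0.0*(-2.1621 + 2.1621) = -2.1621
  grad(y) = -36.5936, v = y - alpha*grad = -1.4449
  prox(v) = soft_thresh(-1.4449, 0.0549) = -1.39
Iteration 2: beta = 0.3333, y = -1.39 + 0.3333*(-1.39 + 2.1621) = -1.1326
  grad(y) = -20.1218, v = y - alpha*grad = -0.7382
  prox(v) = soft_thresh(-0.7382, 0.0549) = -0.6833
f(x_2) = 8*(-0.6833)^2 - 2*(-0.6833) + 2.8*|-0.6833| = 7.0158


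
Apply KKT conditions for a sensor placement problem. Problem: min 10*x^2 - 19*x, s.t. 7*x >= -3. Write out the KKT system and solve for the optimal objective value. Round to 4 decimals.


Step 1: Try lambda = 0 (constraint inactive).
Stationarity: 2*10*x - 19 = 0
x* = 19/(2*10) = 0.95
Check constraint: 7*0.95 = 6.65 >= -3 -- satisfied.
Step 2: Compute optimal value.
f(x*) = 10*0.95^2 - 19*0.95 = -9.025


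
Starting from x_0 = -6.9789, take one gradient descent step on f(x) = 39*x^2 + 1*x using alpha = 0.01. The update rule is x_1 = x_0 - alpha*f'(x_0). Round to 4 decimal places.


We compute the gradient at x_0 and apply the update.
f'(x) = 78*x + 1
f'(-6.9789) = 78*-6.9789 + 1 = -543.3542
x_1 = -6.9789 - 0.01*-543.3542 = -1.5454


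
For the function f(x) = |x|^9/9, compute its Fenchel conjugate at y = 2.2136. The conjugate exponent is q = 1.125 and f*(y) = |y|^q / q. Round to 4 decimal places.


The conjugate exponent q satisfies 1/p + 1/q = 1.
p = 9, so q = 9/(9 - 1) = 1.125
|y|^q = 2.2136^1.125 = 2.4448
f*(2.2136) = 2.4448 / 1.125 = 2.1731


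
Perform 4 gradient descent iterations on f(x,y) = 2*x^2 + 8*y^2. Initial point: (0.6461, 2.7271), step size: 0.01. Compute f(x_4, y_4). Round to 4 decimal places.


Gradient descent on f(x,y) = 2*x^2 + 8*y^2.
Starting point: (0.6461, 2.7271), alpha = 0.01
Step 1: grad_x = 2*2*0.6461 = 2.5844, grad_y = 2*8*2.7271 = 43.6336
  x_1 = 0.6461 - 0.01*2.5844 = 0.6203
  y_1 = 2.7271 - 0.01*43.6336 = 2.2908
Step 2: grad_x = 2*2*0.6203 = 2.481, grad_y = 2*8*2.2908 = 36.6522
  x_2 = 0.6203 - 0.01*2.481 = 0.5954
  y_2 = 2.2908 - 0.01*36.6522 = 1.9242
Step 3: grad_x = 2*2*0.5954 = 2.3818, grad_y = 2*8*1.9242 = 30.7879
  x_3 = 0.5954 - 0.01*2.3818 = 0.5716
  y_3 = 1.9242 - 0.01*30.7879 = 1.6164
Step 4: grad_x = 2*2*0.5716 = 2.2865, grad_y = 2*8*1.6164 = 25.8618
  x_4 = 0.5716 - 0.01*2.2865 = 0.5488
  y_4 = 1.6164 - 0.01*25.8618 = 1.3577
f(0.5488, 1.3577) = 2*0.5488^2 + 8*1.3577^2 = 15.3501


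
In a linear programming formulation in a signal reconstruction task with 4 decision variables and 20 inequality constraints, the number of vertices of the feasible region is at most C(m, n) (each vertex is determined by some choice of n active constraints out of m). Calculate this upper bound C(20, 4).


Each vertex corresponds to some choice of n active constraints out of m, so the number of vertices is at most C(m, n) = m! / (n!(m-n)!).
m = 20, n = 4
Numerator: 20 * 19 * 18 * 17
Denominator: 4! = 24
C(20, 4) = 4845


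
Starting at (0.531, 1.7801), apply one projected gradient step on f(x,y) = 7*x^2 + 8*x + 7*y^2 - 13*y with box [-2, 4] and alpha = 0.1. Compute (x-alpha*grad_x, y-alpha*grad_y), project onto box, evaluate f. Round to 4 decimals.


Step 1: Compute gradient at (0.531, 1.7801).
grad_x = 2*7*0.531 + 8 = 15.434
grad_y = 2*7*1.7801 - 13 = 11.9214
Step 2: Gradient step.
x_raw = 0.531 - 0.1*15.434 = -1.0124
y_raw = 1.7801 - 0.1*11.9214 = 0.588
Step 3: Project onto [-2, 4].
x_proj = clip(-1.0124) = -1.0124
y_proj = clip(0.588) = 0.588
Step 4: Evaluate f.
f(-1.0124, 0.588) = -6.1481


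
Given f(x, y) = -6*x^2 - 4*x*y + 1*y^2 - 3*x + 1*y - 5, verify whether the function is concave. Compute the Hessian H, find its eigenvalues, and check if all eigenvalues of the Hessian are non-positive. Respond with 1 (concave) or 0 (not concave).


The Hessian of f(x,y) = -6*x^2 - 4*x*y + 1*y^2 - 3*x + 1*y - 5 is:
H = [[-12, -4], [-4, 2]]
Trace = -12 + 2 = -10
Determinant = -12*2 - (-4)^2 = -40
Discriminant = (-10)^2 - 4*-40 = 260.0
Eigenvalues: lambda_1 = -13.0623, lambda_2 = 3.0623
The function is not concave.

0


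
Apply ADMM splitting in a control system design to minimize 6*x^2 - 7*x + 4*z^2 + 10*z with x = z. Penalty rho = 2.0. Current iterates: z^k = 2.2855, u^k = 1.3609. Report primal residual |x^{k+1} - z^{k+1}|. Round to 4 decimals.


ADMM iteration with rho = 2.0, z^k = 2.2855, u^k = 1.3609
Step 1: x-update.
Minimize 6*x^2 - 7*x + (2.0/2)*(x - 2.2855 + 1.3609)^2
FOC: (2*6 + 2.0)*x = 7 + 2.0*(2.2855 - 1.3609)
x^{k+1} = 0.6321
Step 2: z-update.
Minimize 4*z^2 + 10*z + (2.0/2)*(0.6321 - z + 1.3609)^2
FOC: (2*4 + 2.0)*z = -10 + 2.0*(0.6321 + 1.3609)
z^{k+1} = -0.6014
Step 3: u-update.
u^{k+1} = 1.3609 + 0.6321 + 0.6014 = 2.5944
Step 4: Primal residual = |0.6321 + 0.6014| = 1.2335


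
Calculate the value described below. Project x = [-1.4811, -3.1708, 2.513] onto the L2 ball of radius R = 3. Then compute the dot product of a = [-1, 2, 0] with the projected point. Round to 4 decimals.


Step 1: Compute ||x|| (intermediates to 6 decimals).
||x|| = sqrt((-1.4811)^2 + (-3.1708)^2 + 2.513^2) = 4.308457
Step 2: Project.
Since ||x|| > R, scale = R/||x|| = 3/4.308457 = 0.696305, proj(x) = scale * x
proj(x) = [-1.031297, -2.207844, 1.749814]
Step 3: Dot product.
a^T * proj(x) = -1*(-1.031297) + 2*(-2.207844) + 0*1.749814 = -3.3844


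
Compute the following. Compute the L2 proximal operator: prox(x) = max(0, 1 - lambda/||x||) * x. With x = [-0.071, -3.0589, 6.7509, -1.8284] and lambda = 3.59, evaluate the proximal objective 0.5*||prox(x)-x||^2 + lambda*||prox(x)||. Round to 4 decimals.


Step 1: Compute ||x||.
||x|| = 7.6341
Step 2: Compute scaling factor.
scale = max(0, 1 - 3.59/7.6341) = 0.5297
Step 3: prox(x) = [-0.0376, -1.6204, 3.5762, -0.9686]
||prox(x)|| = 4.0441
Step 4: Proximal objective.
0.5*||prox-x||^2 = 6.4441
lambda*||prox|| = 14.5183
Total = 20.9624


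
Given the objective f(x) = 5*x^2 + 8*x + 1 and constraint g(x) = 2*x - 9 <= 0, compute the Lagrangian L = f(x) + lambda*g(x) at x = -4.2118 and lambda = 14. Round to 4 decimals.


Step 1: Evaluate f(x).
f(-4.2118) = 5*(-4.2118)^2 + 8*(-4.2118) + 1 = 56.0019
Step 2: Evaluate g(x).
g(-4.2118) = 2*-4.2118 - 9 = -17.4236
Step 3: Compute Lagrangian.
L = 56.0019 + 14*-17.4236 = -187.9285


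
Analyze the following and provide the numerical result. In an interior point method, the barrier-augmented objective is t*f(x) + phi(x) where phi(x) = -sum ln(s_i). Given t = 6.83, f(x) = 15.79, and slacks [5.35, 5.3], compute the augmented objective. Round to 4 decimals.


Step 1: Compute log-barrier.
ln values: [1.6771, 1.6677]
phi = -(1.6771 + 1.6677) = -3.3448
Step 2: Compute augmented objective.
t*f(x) = 6.83*15.79 = 107.8457
Total = 107.8457 - 3.3448 = 104.5009


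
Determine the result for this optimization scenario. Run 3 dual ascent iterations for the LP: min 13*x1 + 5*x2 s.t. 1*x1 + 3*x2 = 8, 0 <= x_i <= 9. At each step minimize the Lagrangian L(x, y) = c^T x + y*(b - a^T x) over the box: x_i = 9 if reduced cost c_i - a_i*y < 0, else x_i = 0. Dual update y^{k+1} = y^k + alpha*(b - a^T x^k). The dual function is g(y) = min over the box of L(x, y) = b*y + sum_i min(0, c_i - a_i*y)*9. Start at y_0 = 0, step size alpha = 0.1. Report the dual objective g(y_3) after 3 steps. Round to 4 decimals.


Dual ascent for LP: min 13*x1 + 5*x2, 1*x1 + 3*x2 = 8, 0 <= x_i <= 9
Step 1: y^k = 0.0, reduced costs: (13.0, 5.0)
  x^k = (0.0, 0.0), subgradient = b - a^T x = 8.0
  y^{k+1} = 0.0 + 0.1*8.0 = 0.8
Step 2: y^k = 0.8, reduced costs: (12.2, 2.6)
  x^k = (0.0, 0.0), subgradient = b - a^T x = 8.0
  y^{k+1} = 0.8 + 0.1*8.0 = 1.6
Step 3: y^k = 1.6, reduced costs: (11.4, 0.2)
  x^k = (0.0, 0.0), subgradient = b - a^T x = 8.0
  y^{k+1} = 1.6 + 0.1*8.0 = 2.4
Dual objective at y_3 = 2.4: reduced costs (10.6, -2.2), box minimizer x = (0.0, 9.0)
g(y_3) = b*y + (c1 - a1*y)*x1 + (c2 - a2*y)*x2 = 8*2.4 + 10.6*0.0 + (-2.2)*9.0 = 19.2 + 0.0 - 19.8 = -0.6


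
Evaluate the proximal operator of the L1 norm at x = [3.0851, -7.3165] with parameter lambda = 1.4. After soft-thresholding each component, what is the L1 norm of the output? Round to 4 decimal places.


Soft-thresholding with lambda = 1.4:
prox(3.0851) = sign(3.0851)*max(|3.0851| - 1.4, 0) = 1.6851
prox(-7.3165) = sign(-7.3165)*max(|-7.3165| - 1.4, 0) = -5.9165
prox(x) = [1.6851, -5.9165]
||prox(x)||_1 = 1.6851 + 5.9165 = 7.6016


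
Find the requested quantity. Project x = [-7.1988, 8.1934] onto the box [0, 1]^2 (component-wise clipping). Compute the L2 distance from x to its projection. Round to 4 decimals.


Project each component onto [0, 1].
clip(-7.1988) = 0.0, clip(8.1934) = 1.0
Projection = [0.0, 1.0]
Squared diffs: [51.8227, 51.745]
Distance = sqrt(103.5677) = 10.1768


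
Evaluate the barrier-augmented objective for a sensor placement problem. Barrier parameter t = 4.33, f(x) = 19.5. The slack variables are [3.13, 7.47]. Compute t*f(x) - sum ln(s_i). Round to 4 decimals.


Step 1: Compute log-barrier.
ln values: [1.141, 2.0109]
phi = -(1.141 + 2.0109) = -3.1519
Step 2: Compute augmented objective.
t*f(x) = 4.33*19.5 = 84.435
Total = 84.435 - 3.1519 = 81.2831


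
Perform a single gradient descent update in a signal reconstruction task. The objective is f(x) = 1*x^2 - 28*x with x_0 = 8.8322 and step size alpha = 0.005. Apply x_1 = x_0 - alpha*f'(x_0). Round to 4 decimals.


We compute the gradient at x_0 and apply the update.
f'(x) = 2*x - 28
f'(8.8322) = 2*8.8322 - 28 = -10.3356
x_1 = 8.8322 - 0.005*-10.3356 = 8.8839


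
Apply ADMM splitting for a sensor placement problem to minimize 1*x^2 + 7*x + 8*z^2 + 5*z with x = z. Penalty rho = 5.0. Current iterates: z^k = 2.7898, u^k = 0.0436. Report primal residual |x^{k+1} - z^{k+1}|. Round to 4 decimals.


ADMM iteration with rho = 5.0, z^k = 2.7898, u^k = 0.0436
Step 1: x-update.
Minimize 1*x^2 + 7*x + (5.0/2)*(x - 2.7898 + 0.0436)^2
FOC: (2*1 + 5.0)*x = -7 + 5.0*(2.7898 - 0.0436)
x^{k+1} = 0.9616
Step 2: z-update.
Minimize 8*z^2 + 5*z + (5.0/2)*(0.9616 - z + 0.0436)^2
FOC: (2*8 + 5.0)*z = -5 + 5.0*(0.9616 + 0.0436)
z^{k+1} = 0.0012
Step 3: u-update.
u^{k+1} = 0.0436 + 0.9616 - 0.0012 = 1.0039
Step 4: Primal residual = |0.9616 - 0.0012| = 0.9603


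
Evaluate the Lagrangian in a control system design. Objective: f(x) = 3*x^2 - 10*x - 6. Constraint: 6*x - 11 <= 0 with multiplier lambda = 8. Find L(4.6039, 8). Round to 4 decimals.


Step 1: Evaluate f(x).
f(4.6039) = 3*4.6039^2 - 10*4.6039 - 6 = 11.5487
Step 2: Evaluate g(x).
g(4.6039) = 6*4.6039 - 11 = 16.6234
Step 3: Compute Lagrangian.
L = 11.5487 + 8*16.6234 = 144.5359


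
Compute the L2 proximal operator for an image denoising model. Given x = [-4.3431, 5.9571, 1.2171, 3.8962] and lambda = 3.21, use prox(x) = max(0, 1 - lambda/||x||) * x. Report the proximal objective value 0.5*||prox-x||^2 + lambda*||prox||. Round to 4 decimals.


Step 1: Compute ||x||.
||x|| = 8.4268
Step 2: Compute scaling factor.
scale = max(0, 1 - 3.21/8.4268) = 0.6191
Step 3: prox(x) = [-2.6887, 3.6879, 0.7535, 2.412]
||prox(x)|| = 5.2168
Step 4: Proximal objective.
0.5*||prox-x||^2 = 5.1521
lambda*||prox|| = 16.7459
Total = 21.898


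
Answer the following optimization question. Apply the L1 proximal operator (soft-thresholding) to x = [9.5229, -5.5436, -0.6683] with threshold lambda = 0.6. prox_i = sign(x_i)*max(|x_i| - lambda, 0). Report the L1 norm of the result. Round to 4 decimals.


Soft-thresholding with lambda = 0.6:
prox(9.5229) = sign(9.5229)*max(|9.5229| - 0.6, 0) = 8.9229
prox(-5.5436) = sign(-5.5436)*max(|-5.5436| - 0.6, 0) = -4.9436
prox(-0.6683) = sign(-0.6683)*max(|-0.6683| - 0.6, 0) = -0.0683
prox(x) = [8.9229, -4.9436, -0.0683]
||prox(x)||_1 = 8.9229 + 4.9436 + 0.0683 = 13.9348


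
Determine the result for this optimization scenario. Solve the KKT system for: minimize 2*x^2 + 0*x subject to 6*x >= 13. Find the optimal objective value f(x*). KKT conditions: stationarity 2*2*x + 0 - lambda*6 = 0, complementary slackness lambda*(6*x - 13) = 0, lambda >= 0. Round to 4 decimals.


Step 1: Try lambda = 0 (constraint inactive).
x_unc = 0/(2*2) = 0.0
Check: 6*0.0 = 0.0 < 13 -- violated!
Step 2: Constraint must be active: 6*x = 13
x* = 13/6 = 2.1667 (rounded; the exact value 13/6 is used below)
lambda = (2*2*(13/6) + 0)/6 = 1.4444
Step 3: Compute optimal value.
f(x*) = 2*(13/6)^2 + 0*(13/6) = 9.3889


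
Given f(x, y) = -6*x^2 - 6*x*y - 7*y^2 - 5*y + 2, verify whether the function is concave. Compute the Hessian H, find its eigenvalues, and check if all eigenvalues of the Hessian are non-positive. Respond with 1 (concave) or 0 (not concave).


The Hessian of f(x,y) = -6*x^2 - 6*x*y - 7*y^2 - 5*y + 2 is:
H = [[-12, -6], [-6, -14]]
Trace = -12 - 14 = -26
Determinant = -12*-14 - (-6)^2 = 132
Discriminant = (-26)^2 - 4*132 = 148.0
Eigenvalues: lambda_1 = -19.0828, lambda_2 = -6.9172
The function is concave.

1


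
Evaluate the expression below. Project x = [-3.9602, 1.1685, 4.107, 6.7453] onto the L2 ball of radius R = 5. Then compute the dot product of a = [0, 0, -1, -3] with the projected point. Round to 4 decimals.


Step 1: Compute ||x|| (intermediates to 6 decimals).
||x|| = sqrt((-3.9602)^2 + 1.1685^2 + 4.107^2 + 6.7453^2) = 8.911515
Step 2: Project.
Since ||x|| > R, scale = R/||x|| = 5/8.911515 = 0.561072, proj(x) = scale * x
proj(x) = [-2.221957, 0.655613, 2.304323, 3.784599]
Step 3: Dot product.
a^T * proj(x) = 0*(-2.221957) + 0*0.655613 - 1*2.304323 - 3*3.784599 = -13.6581


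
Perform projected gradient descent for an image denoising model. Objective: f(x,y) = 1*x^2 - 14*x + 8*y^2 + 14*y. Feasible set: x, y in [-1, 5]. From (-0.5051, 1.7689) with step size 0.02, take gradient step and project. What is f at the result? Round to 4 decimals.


Step 1: Compute gradient at (-0.5051, 1.7689).
grad_x = 2*1*-0.5051 - 14 = -15.0102
grad_y = 2*8*1.7689 + 14 = 42.3024
Step 2: Gradient step.
x_raw = -0.5051 - 0.02*-15.0102 = -0.2049
y_raw = 1.7689 - 0.02*42.3024 = 0.9229
Step 3: Project onto [-1, 5].
x_proj = clip(-0.2049) = -0.2049
y_proj = clip(0.9229) = 0.9229
Step 4: Evaluate f.
f(-0.2049, 0.9229) = 22.6437


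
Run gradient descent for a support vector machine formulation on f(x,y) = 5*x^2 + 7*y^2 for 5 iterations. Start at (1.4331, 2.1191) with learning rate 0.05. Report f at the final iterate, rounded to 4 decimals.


Gradient descent on f(x,y) = 5*x^2 + 7*y^2.
Starting point: (1.4331, 2.1191), alpha = 0.05
Step 1: grad_x = 2*5*1.4331 = 14.331, grad_y = 2*7*2.1191 = 29.6674
  x_1 = 1.4331 - 0.05*14.331 = 0.7166
  y_1 = 2.1191 - 0.05*29.6674 = 0.6357
Step 2: grad_x = 2*5*0.7166 = 7.1655, grad_y = 2*7*0.6357 = 8.9002
  x_2 = 0.7166 - 0.05*7.1655 = 0.3583
  y_2 = 0.6357 - 0.05*8.9002 = 0.1907
Step 3: grad_x = 2*5*0.3583 = 3.5828, grad_y = 2*7*0.1907 = 2.6701
  x_3 = 0.3583 - 0.05*3.5828 = 0.1791
  y_3 = 0.1907 - 0.05*2.6701 = 0.0572
Step 4: grad_x = 2*5*0.1791 = 1.7914, grad_y = 2*7*0.0572 = 0.801
  x_4 = 0.1791 - 0.05*1.7914 = 0.0896
  y_4 = 0.0572 - 0.05*0.801 = 0.0172
Step 5: grad_x = 2*5*0.0896 = 0.8957, grad_y = 2*7*0.0172 = 0.2403
  x_5 = 0.0896 - 0.05*0.8957 = 0.0448
  y_5 = 0.0172 - 0.05*0.2403 = 0.0051
f(0.0448, 0.0051) = 5*0.0448^2 + 7*0.0051^2 = 0.0102


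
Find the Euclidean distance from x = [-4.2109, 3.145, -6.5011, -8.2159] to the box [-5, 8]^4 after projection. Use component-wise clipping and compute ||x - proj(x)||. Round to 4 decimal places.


Project each component onto [-5, 8].
clip(-4.2109) = -4.2109, clip(3.145) = 3.145, clip(-6.5011) = -5.0, clip(-8.2159) = -5.0
Projection = [-4.2109, 3.145, -5.0, -5.0]
Squared diffs: [0.0, 0.0, 2.2533, 10.342]
Distance = sqrt(12.5953) = 3.549


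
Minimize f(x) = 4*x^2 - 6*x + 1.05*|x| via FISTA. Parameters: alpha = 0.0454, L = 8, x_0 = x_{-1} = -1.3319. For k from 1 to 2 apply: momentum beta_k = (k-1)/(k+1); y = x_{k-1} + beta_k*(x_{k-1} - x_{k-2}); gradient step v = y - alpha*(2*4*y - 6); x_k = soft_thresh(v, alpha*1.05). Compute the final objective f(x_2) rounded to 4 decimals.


FISTA on f(x) = 4*x^2 - 6*x + 1.05*|x|
L = 8, alpha = 0.0454
Iteration 1: beta = 0.0, y = -1.3319 + 0.0*(-1.3319 + 1.3319) = -1.3319
  grad(y) = -16.6552, v = y - alpha*grad = -0.5758
  prox(v) = soft_thresh(-0.5758, 0.0477) = -0.5281
Iteration 2: beta = 0.3333, y = -0.5281 + 0.3333*(-0.5281 + 1.3319) = -0.2601
  grad(y) = -8.0812, v = y - alpha*grad = 0.1067
  prox(v) = soft_thresh(0.1067, 0.0477) = 0.0591
f(x_2) = 4*0.0591^2 - 6*0.0591 + 1.05*|0.0591| = -0.2784


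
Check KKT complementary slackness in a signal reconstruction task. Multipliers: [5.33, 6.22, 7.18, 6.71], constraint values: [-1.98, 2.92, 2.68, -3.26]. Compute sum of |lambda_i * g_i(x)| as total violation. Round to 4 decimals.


KKT complementary slackness check:
lambda_1 * g_1 = 5.33 * -1.98 = -10.5534
lambda_2 * g_2 = 6.22 * 2.92 = 18.1624
lambda_3 * g_3 = 7.18 * 2.68 = 19.2424
lambda_4 * g_4 = 6.71 * -3.26 = -21.8746
Total violation = 10.5534 + 18.1624 + 19.2424 + 21.8746 = 69.8328


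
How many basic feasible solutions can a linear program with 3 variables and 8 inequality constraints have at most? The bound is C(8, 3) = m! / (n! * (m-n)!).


Each vertex corresponds to some choice of n active constraints out of m, so the number of vertices is at most C(m, n) = m! / (n!(m-n)!).
m = 8, n = 3
Numerator: 8 * 7 * 6
Denominator: 3! = 6
C(8, 3) = 56


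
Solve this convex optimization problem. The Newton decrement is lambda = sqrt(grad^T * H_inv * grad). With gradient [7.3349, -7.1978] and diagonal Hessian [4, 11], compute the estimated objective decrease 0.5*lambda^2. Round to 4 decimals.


Step 1: H is diagonal, so H^(-1) * g = [1.8337, -0.6543].
Step 2: g^T H^(-1) g = sum_i g_i^2 / H_ii
  = (7.3349)^2/4 + (-7.1978)^2/11
  = 13.4502 + 4.7098 = 18.16
Step 3: Objective decrease = 0.5 * g^T H^(-1) g = 9.08


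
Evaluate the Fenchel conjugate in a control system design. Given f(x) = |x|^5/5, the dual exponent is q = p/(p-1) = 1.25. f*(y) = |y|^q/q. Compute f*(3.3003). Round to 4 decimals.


The conjugate exponent q satisfies 1/p + 1/q = 1.
p = 5, so q = 5/(5 - 1) = 1.25
|y|^q = 3.3003^1.25 = 4.4483
f*(3.3003) = 4.4483 / 1.25 = 3.5586


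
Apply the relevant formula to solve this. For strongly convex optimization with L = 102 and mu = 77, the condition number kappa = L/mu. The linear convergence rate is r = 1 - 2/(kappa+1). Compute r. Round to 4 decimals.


Step 1: Compute the condition number.
kappa = L/mu = 102/77 = 1.3247
Step 2: Compute the convergence rate.
r = 1 - 2/(kappa + 1) = 1 - 2*mu/(L + mu) = (L - mu)/(L + mu) = 25/179 = 0.1397


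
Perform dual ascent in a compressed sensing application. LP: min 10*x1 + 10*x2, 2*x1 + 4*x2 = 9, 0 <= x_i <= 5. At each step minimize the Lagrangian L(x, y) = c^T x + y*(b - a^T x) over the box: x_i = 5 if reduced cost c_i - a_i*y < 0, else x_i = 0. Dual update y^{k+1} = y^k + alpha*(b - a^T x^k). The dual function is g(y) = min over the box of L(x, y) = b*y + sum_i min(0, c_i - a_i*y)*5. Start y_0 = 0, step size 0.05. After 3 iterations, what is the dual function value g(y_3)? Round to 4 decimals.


Dual ascent for LP: min 10*x1 + 10*x2, 2*x1 + 4*x2 = 9, 0 <= x_i <= 5
Step 1: y^k = 0.0, reduced costs: (10.0, 10.0)
  x^k = (0.0, 0.0), subgradient = b - a^T x = 9.0
  y^{k+1} = 0.0 + 0.05*9.0 = 0.45
Step 2: y^k = 0.45, reduced costs: (9.1, 8.2)
  x^k = (0.0, 0.0), subgradient = b - a^T x = 9.0
  y^{k+1} = 0.45 + 0.05*9.0 = 0.9
Step 3: y^k = 0.9, reduced costs: (8.2, 6.4)
  x^k = (0.0, 0.0), subgradient = b - a^T x = 9.0
  y^{k+1} = 0.9 + 0.05*9.0 = 1.35
Dual objective at y_3 = 1.35: reduced costs (7.3, 4.6), box minimizer x = (0.0, 0.0)
g(y_3) = b*y + (c1 - a1*y)*x1 + (c2 - a2*y)*x2 = 9*1.35 + 7.3*0.0 + 4.6*0.0 = 12.15 + 0.0 + 0.0 = 12.15
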